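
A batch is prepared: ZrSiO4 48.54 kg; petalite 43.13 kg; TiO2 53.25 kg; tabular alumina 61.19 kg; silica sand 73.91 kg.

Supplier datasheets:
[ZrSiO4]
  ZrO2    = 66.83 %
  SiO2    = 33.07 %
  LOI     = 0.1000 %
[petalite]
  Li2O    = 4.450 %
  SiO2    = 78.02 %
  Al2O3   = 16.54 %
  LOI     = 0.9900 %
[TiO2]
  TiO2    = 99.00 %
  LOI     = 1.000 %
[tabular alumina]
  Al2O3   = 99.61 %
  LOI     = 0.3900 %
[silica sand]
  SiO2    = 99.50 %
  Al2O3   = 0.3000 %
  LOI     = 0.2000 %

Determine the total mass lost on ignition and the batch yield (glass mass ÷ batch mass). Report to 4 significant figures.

LOI loss = 1.394 kg; glass = 278.6 kg; yield = 99.50%

All internal work keeps full float precision from start to finish; working values appear rounded to 4 significant digits as written; every reported result is rounded exactly once — the derived quantities, which include totals, yield, ignition loss, net glass mass, five oxide percentages, are recomputed in full float precision, as written in the problem or answer text, from the weighed amounts at 278.6 kg of glass.
Each material's LOI contribution:
  ZrSiO4: 48.54 × 0.001000 = 0.04854 kg
  petalite: 43.13 × 0.009900 = 0.4270 kg
  TiO2: 53.25 × 0.01000 = 0.5325 kg
  tabular alumina: 61.19 × 0.003900 = 0.2386 kg
  silica sand: 73.91 × 0.002000 = 0.1478 kg
Total LOI = 1.394 kg
Glass = batch − LOI = 280.0 − 1.394 = 278.6 kg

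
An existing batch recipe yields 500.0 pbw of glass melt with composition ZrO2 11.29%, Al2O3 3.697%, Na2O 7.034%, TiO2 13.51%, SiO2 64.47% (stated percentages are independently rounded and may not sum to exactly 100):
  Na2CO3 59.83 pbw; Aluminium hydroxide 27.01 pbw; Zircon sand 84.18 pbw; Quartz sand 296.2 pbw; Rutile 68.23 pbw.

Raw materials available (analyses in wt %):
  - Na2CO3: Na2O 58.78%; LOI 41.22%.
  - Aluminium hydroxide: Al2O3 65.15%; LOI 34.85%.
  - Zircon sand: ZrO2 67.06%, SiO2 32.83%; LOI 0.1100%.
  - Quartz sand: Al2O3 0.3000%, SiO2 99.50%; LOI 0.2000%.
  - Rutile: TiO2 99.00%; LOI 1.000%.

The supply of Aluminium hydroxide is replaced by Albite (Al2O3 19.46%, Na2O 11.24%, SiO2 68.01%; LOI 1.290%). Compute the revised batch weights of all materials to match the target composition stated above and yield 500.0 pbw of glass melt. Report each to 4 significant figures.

Values along the way appear (rounded to 4 significant digits) alongside each step — the working math carries full precision throughout; each reported result includes exactly one rounding. All derived quantities, including the five compositions, the yield, LOI, net glass mass, totals, are recomputed from the weighed amounts for 500.0 pbw of glass in full float precision, as given in question or answer.
Oxide-by-oxide targets in 500.0 pbw glass melt:
  ZrO2: 11.29% × 500.0 = 56.45 pbw
  Al2O3: 3.697% × 500.0 = 18.48 pbw
  Na2O: 7.034% × 500.0 = 35.17 pbw
  TiO2: 13.51% × 500.0 = 67.55 pbw
  SiO2: 64.47% × 500.0 = 322.4 pbw
Mass-balance tally per oxide working from each reported weight, against the basis in use (sums match the target masses given rounding of the digits):
  ZrO2: 84.18·0.6706 = 56.45 pbw (target 56.45 pbw)
  Al2O3: 91.39·0.1946 + 233.7·0.003000 = 18.49 pbw (target 18.48 pbw)
  Na2O: 42.36·0.5878 + 91.39·0.1124 = 35.17 pbw (target 35.17 pbw)
  TiO2: 68.23·0.9900 = 67.55 pbw (target 67.55 pbw)
  SiO2: 91.39·0.6801 + 84.18·0.3283 + 233.7·0.9950 = 322.3 pbw (target 322.4 pbw)
Glass-mass bookkeeping: batch total minus LOI = 500.0 pbw (the Σ of target masses is 500.0 pbw; the stated basis being 500.0 pbw — gaps are rounding artifacts).
Batch grand total — Σ batch = 519.9 pbw; Σ batch·LOI gives LOI loss = 19.88 pbw; as yield: glass ÷ batch → 96.18%.

Revised batch per 500.0 pbw glass melt:
  Na2CO3: 42.36 pbw
  Albite: 91.39 pbw
  Zircon sand: 84.18 pbw
  Quartz sand: 233.7 pbw
  Rutile: 68.23 pbw
Total batch = 519.9 pbw; LOI loss = 19.88 pbw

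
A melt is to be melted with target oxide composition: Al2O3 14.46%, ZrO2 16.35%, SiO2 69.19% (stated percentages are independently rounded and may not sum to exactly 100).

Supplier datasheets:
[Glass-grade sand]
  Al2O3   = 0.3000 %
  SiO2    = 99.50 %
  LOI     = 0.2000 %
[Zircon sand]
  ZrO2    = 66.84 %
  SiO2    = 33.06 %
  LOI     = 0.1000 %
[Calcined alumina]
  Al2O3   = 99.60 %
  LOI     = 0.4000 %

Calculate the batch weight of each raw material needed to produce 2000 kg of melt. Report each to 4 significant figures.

Batch per 2000 kg melt:
  Glass-grade sand: 1228 kg
  Zircon sand: 489.2 kg
  Calcined alumina: 286.7 kg
Total batch = 2004 kg; LOI loss = 4.092 kg; yield = 99.80%

Working values are printed rounded to four significant figures when written out — the whole derivation holds full precision all the way through. Each reported result receives exactly one rounding; the derived quantities are rebuilt at full float precision (three oxide percentages, glass mass, the totals, yield, ignition loss) using the weight values for 2000 kg of glass as they appear in problem or answer.
Target oxide masses per 2000 kg melt:
  Al2O3: 14.46% × 2000 = 289.2 kg
  ZrO2: 16.35% × 2000 = 327.0 kg
  SiO2: 69.19% × 2000 = 1384 kg
Per-oxide balance check using the reported weights, on the stated basis (each sum matches its target mass modulo rounding of the values):
  Al2O3: 1228·0.003000 + 286.7·0.9960 = 289.2 kg (target 289.2 kg)
  ZrO2: 489.2·0.6684 = 327.0 kg (target 327.0 kg)
  SiO2: 1228·0.9950 + 489.2·0.3306 = 1384 kg (target 1384 kg)
Glass-mass sanity pass: batch Σ − ignition loss = 2000 kg (the Σ of target masses is 2000 kg; against the stated basis, 2000 kg — rounding explains the deltas).
Batch grand total — Σ batch = 2004 kg; ignition loss, Σ(batch × LOI) = 4.092 kg; the yield ratio, glass ÷ batch: 99.80%.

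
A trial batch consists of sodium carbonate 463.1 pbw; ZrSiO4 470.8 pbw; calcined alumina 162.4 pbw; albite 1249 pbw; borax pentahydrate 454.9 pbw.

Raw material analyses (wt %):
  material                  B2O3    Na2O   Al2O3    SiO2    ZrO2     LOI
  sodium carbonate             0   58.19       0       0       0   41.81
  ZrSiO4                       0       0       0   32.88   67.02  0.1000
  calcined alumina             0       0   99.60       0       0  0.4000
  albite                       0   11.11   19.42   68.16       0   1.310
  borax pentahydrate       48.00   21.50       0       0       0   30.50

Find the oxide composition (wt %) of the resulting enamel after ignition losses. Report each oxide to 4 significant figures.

Working values are shown rounded to four significant figures when written out — every computation maintains full float precision at each step. Each reported result undergoes a single rounding — the derived quantities (LOI, glass mass, totals, yield, the five compositions) are computed in exact precision from the weighed amounts at 2450 pbw of glass as given in the problem or answer text.
Oxide-by-oxide delivered mass:
  B2O3: 454.9·0.4800 = 218.4 pbw
  Na2O: 463.1·0.5819 + 1249·0.1111 + 454.9·0.2150 = 506.0 pbw
  Al2O3: 162.4·0.9960 + 1249·0.1942 = 404.3 pbw
  SiO2: 470.8·0.3288 + 1249·0.6816 = 1006 pbw
  ZrO2: 470.8·0.6702 = 315.5 pbw
LOI: 463.1·0.4181 + 470.8·0.001000 + 162.4·0.004000 + 1249·0.01310 + 454.9·0.3050 = 349.8 pbw
batch − LOI leaves glass = 2800 − 349.8 = 2450 pbw (= Σ oxide masses)
percent by weight: oxide/glass ×100

Glass mass = 2450 pbw (batch 2800 − LOI 349.8).
Composition: B2O3 8.911%, Na2O 20.65%, Al2O3 16.50%, SiO2 41.06%, ZrO2 12.88%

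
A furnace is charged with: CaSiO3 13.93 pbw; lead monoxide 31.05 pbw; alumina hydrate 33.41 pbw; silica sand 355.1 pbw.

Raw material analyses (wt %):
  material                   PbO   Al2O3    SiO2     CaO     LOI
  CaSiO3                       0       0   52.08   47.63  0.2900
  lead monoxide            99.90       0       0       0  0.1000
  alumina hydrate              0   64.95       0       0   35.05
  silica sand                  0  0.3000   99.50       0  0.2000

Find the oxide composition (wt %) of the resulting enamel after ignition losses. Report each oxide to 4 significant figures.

Glass mass = 421.0 pbw (batch 433.5 − LOI 12.49).
Composition: PbO 7.368%, Al2O3 5.407%, SiO2 85.65%, CaO 1.576%

The intermediate values are printed (rounded to 4 significant figures) in the printout — the working math keeps full float precision in all steps; a single rounding completes every reported figure. Derived quantities (the totals, yield, glass mass, four oxide percentages, ignition loss) are re-derived at full precision starting from the weights at 421.0 pbw of glass as they appear in either problem or answer.
Delivered oxide masses:
  PbO: 31.05·0.9990 = 31.02 pbw
  Al2O3: 33.41·0.6495 + 355.1·0.003000 = 22.77 pbw
  SiO2: 13.93·0.5208 + 355.1·0.9950 = 360.6 pbw
  CaO: 13.93·0.4763 = 6.635 pbw
LOI: 13.93·0.002900 + 31.05·0.001000 + 33.41·0.3505 + 355.1·0.002000 = 12.49 pbw
The glass mass, total less LOI, = 433.5 − 12.49 = 421.0 pbw (equal to the oxide-mass sum)
wt % = oxide mass / glass mass × 100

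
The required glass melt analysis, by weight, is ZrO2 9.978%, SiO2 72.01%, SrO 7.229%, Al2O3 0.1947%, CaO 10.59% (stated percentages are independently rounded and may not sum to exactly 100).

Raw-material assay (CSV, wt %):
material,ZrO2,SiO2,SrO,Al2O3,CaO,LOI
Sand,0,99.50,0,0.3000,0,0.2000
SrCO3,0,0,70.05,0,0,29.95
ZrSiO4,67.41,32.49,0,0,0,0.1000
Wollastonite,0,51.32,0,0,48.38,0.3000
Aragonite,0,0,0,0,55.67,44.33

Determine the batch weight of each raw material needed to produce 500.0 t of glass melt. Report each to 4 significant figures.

Mid-chain values are shown rounded to 4 significant figures on the page — the whole derivation maintains exact precision throughout; a single rounding finalizes each reported value — all derived quantities, including glass mass, yield, ignition loss, the five compositions, totals, are recomputed from the weighed amounts per 500.0 t of glass in full precision, as quoted within the problem or answer text.
Per-oxide target masses for 500.0 t glass melt:
  ZrO2: 9.978% × 500.0 = 49.89 t
  SiO2: 72.01% × 500.0 = 360.0 t
  SrO: 7.229% × 500.0 = 36.15 t
  Al2O3: 0.1947% × 500.0 = 0.9735 t
  CaO: 10.59% × 500.0 = 52.95 t
Sums-versus-targets review on the weights just shown, for the quoted basis mass (sums match the target masses modulo rounding of the values):
  ZrO2: 74.01·0.6741 = 49.89 t (target 49.89 t)
  SiO2: 324.5·0.9950 + 74.01·0.3249 + 25.58·0.5132 = 360.1 t (target 360.0 t)
  SrO: 51.60·0.7005 = 36.15 t (target 36.15 t)
  Al2O3: 324.5·0.003000 = 0.9735 t (target 0.9735 t)
  CaO: 25.58·0.4838 + 72.89·0.5567 = 52.95 t (target 52.95 t)
Glass-mass bookkeeping: whole batch net of LOI = 500.0 t (the Σ of target masses is 500.0 t; versus the stated basis of 500.0 t — a pure rounding effect).
Batch grand total — Σ batch = 548.6 t; LOI removed, Σ of batch·LOI: 48.57 t; the yield ratio, glass ÷ batch: 91.15%.

Batch per 500.0 t glass melt:
  Sand: 324.5 t
  SrCO3: 51.60 t
  ZrSiO4: 74.01 t
  Wollastonite: 25.58 t
  Aragonite: 72.89 t
Total batch = 548.6 t; LOI loss = 48.57 t; yield = 91.15%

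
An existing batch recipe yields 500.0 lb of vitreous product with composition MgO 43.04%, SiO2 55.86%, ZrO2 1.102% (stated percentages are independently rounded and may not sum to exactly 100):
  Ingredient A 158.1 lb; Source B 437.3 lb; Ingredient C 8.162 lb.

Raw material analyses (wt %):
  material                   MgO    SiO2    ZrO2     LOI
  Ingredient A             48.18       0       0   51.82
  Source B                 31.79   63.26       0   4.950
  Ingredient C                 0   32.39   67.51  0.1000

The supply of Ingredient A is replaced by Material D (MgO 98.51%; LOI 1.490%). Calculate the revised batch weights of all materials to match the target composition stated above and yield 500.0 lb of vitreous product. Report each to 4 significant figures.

Revised batch per 500.0 lb vitreous product:
  Material D: 77.32 lb
  Source B: 437.3 lb
  Ingredient C: 8.162 lb
Total batch = 522.8 lb; LOI loss = 22.81 lb

Working values are printed with 4-significant-figure rounding when written out. Every computation holds exact precision from start to finish — each reported number carries a single rounding. The derived quantities (LOI, the three compositions, glass mass, totals, the yield) are computed at exact precision using the weight values per 500.0 lb of glass, exactly as printed in question or answer.
Oxide-by-oxide targets in 500.0 lb vitreous product:
  MgO: 43.04% × 500.0 = 215.2 lb
  SiO2: 55.86% × 500.0 = 279.3 lb
  ZrO2: 1.102% × 500.0 = 5.510 lb
Checking each oxide sum working from each reported weight, under the basis named above (delivered sums recover each target within answer rounding):
  MgO: 77.32·0.9851 + 437.3·0.3179 = 215.2 lb (target 215.2 lb)
  SiO2: 437.3·0.6326 + 8.162·0.3239 = 279.3 lb (target 279.3 lb)
  ZrO2: 8.162·0.6751 = 5.510 lb (target 5.510 lb)
Glass-mass bookkeeping: the batch minus its LOI: 500.0 lb (per-oxide target masses sum to 500.0 lb; with the basis standing at 500.0 lb — deltas are rounding alone).
Summing the batch: Σ batch = 522.8 lb; LOI removed, Σ of batch·LOI: 22.81 lb; yield = glass ÷ total batch = 95.64%.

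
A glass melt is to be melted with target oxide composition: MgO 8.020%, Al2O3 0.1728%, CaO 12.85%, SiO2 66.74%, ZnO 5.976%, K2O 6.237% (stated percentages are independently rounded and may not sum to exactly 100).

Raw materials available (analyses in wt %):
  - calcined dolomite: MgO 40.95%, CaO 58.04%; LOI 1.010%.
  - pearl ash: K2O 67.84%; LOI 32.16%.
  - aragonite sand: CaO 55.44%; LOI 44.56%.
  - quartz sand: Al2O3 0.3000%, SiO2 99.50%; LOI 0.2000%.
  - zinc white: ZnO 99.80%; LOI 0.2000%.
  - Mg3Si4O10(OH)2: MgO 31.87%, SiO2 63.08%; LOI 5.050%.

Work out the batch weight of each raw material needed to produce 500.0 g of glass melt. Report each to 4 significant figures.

Batch per 500.0 g glass melt:
  calcined dolomite: 39.76 g
  pearl ash: 45.97 g
  aragonite sand: 74.26 g
  quartz sand: 288.0 g
  zinc white: 29.94 g
  Mg3Si4O10(OH)2: 74.73 g
Total batch = 552.7 g; LOI loss = 52.69 g; yield = 90.47%

Every computation holds exact precision through the solve. Rounding to four significant digits applies to every mid-chain value as displayed — every reported figure takes a single rounding — all derived quantities are carried from the batch weights on 500.0 g of glass at full float precision (net glass mass, ignition loss, the six compositions, yield, the totals) as given in the problem or the answer.
Target masses of each oxide per 500.0 g glass melt:
  MgO: 8.020% × 500.0 = 40.10 g
  Al2O3: 0.1728% × 500.0 = 0.8640 g
  CaO: 12.85% × 500.0 = 64.25 g
  SiO2: 66.74% × 500.0 = 333.7 g
  ZnO: 5.976% × 500.0 = 29.88 g
  K2O: 6.237% × 500.0 = 31.18 g
Verifying the oxide balance on the weights just shown, under the basis named above (delivered sums recover each target up to rounding of the answer):
  MgO: 39.76·0.4095 + 74.73·0.3187 = 40.10 g (target 40.10 g)
  Al2O3: 288.0·0.003000 = 0.8640 g (target 0.8640 g)
  CaO: 39.76·0.5804 + 74.26·0.5544 = 64.25 g (target 64.25 g)
  SiO2: 288.0·0.9950 + 74.73·0.6308 = 333.7 g (target 333.7 g)
  ZnO: 29.94·0.9980 = 29.88 g (target 29.88 g)
  K2O: 45.97·0.6784 = 31.19 g (target 31.18 g)
Glass-mass bookkeeping: net batch after ignition = 500.0 g (the Σ of target masses is 500.0 g; against the stated basis, 500.0 g — gaps are rounding artifacts).
Summing the batch: Σ batch = 552.7 g; the LOI term Σ batch·LOI equals 52.69 g; yield: glass divided by total = 90.47%.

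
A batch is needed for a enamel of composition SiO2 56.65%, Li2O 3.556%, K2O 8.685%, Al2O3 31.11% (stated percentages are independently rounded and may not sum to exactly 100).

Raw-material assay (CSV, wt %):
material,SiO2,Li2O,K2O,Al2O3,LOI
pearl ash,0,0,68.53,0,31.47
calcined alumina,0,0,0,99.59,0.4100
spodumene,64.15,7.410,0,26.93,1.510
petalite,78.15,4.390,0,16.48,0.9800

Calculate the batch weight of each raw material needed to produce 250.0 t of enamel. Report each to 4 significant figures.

Mid-chain values are printed rounded to 4 significant figures between the steps. All arithmetic maintains full precision at all times — each reported result is rounded just once — all derived quantities (the four compositions, totals, the yield, glass mass, ignition loss) are recomputed in full precision from the weighed amounts on 250.0 t of glass, as set out in the question or the answer.
Target oxide masses per 250.0 t enamel:
  SiO2: 56.65% × 250.0 = 141.6 t
  Li2O: 3.556% × 250.0 = 8.890 t
  K2O: 8.685% × 250.0 = 21.71 t
  Al2O3: 31.11% × 250.0 = 77.78 t
Per-oxide balance check working from each reported weight, per the basis as stated (each sum matches its target mass exact up to rounding of places):
  SiO2: 24.55·0.6415 + 161.1·0.7815 = 141.6 t (target 141.6 t)
  Li2O: 24.55·0.07410 + 161.1·0.04390 = 8.891 t (target 8.890 t)
  K2O: 31.68·0.6853 = 21.71 t (target 21.71 t)
  Al2O3: 44.80·0.9959 + 24.55·0.2693 + 161.1·0.1648 = 77.78 t (target 77.78 t)
The glass-mass cross-check: total batch − LOI = 250.0 t (summing oxide targets gives 250.0 t; the stated basis being 250.0 t — a pure rounding effect).
Batch total: Σ batch = 262.1 t; loss to ignition Σ batch·LOI = 12.10 t; yield: glass divided by total = 95.38%.

Batch per 250.0 t enamel:
  pearl ash: 31.68 t
  calcined alumina: 44.80 t
  spodumene: 24.55 t
  petalite: 161.1 t
Total batch = 262.1 t; LOI loss = 12.10 t; yield = 95.38%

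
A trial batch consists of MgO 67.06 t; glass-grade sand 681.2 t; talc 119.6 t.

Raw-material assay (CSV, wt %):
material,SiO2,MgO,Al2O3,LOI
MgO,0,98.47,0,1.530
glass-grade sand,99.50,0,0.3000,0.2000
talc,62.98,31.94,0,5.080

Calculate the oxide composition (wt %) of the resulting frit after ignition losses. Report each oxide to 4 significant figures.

Every computation keeps exact precision in every operation — in-progress results are shown, rounded to four significant digits, in the printout. Every reported figure undergoes a single rounding. All derived quantities, which include totals, the yield, glass mass, LOI, the three compositions, are rebuilt in exact precision, as quoted within question or answer, from the weighed amounts for 859.4 t of glass.
What the batch supplies per oxide:
  SiO2: 681.2·0.9950 + 119.6·0.6298 = 753.1 t
  MgO: 67.06·0.9847 + 119.6·0.3194 = 104.2 t
  Al2O3: 681.2·0.003000 = 2.044 t
LOI: 67.06·0.01530 + 681.2·0.002000 + 119.6·0.05080 = 8.464 t
The glass mass, total less LOI, = 867.9 − 8.464 = 859.4 t (consistent with Σ oxide mass)
each oxide over glass, ×100, is wt %

Glass mass = 859.4 t (batch 867.9 − LOI 8.464).
Composition: SiO2 87.63%, MgO 12.13%, Al2O3 0.2378%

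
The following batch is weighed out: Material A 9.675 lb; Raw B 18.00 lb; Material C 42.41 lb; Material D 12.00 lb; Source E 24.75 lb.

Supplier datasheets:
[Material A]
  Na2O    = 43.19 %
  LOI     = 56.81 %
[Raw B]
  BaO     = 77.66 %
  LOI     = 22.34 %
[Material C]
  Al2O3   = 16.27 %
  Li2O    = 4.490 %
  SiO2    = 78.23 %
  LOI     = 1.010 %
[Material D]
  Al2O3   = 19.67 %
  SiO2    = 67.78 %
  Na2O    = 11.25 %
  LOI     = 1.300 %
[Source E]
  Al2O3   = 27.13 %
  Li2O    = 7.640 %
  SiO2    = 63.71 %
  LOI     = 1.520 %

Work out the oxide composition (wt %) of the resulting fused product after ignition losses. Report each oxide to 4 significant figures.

Glass mass = 96.36 lb (batch 106.8 − LOI 10.48).
Composition: BaO 14.51%, Al2O3 16.58%, Li2O 3.939%, SiO2 59.24%, Na2O 5.738%

All internal work holds full float precision at each step; in-progress results are displayed with 4-significant-figure rounding between the steps. Exactly one rounding goes into every reported number — the derived quantities, which include five oxide percentages, yield, LOI, the totals, glass mass, are rebuilt in full float precision, exactly as shown in question or answer, from the batch weights at 96.36 lb of glass.
Oxide masses out of the charge:
  BaO: 18.00·0.7766 = 13.98 lb
  Al2O3: 42.41·0.1627 + 12.00·0.1967 + 24.75·0.2713 = 15.98 lb
  Li2O: 42.41·0.04490 + 24.75·0.07640 = 3.795 lb
  SiO2: 42.41·0.7823 + 12.00·0.6778 + 24.75·0.6371 = 57.08 lb
  Na2O: 9.675·0.4319 + 12.00·0.1125 = 5.529 lb
LOI: 9.675·0.5681 + 18.00·0.2234 + 42.41·0.01010 + 12.00·0.01300 + 24.75·0.01520 = 10.48 lb
Glass = total batch minus LOI = 106.8 − 10.48 = 96.36 lb (consistent with Σ oxide mass)
oxide / glass × 100 gives the wt %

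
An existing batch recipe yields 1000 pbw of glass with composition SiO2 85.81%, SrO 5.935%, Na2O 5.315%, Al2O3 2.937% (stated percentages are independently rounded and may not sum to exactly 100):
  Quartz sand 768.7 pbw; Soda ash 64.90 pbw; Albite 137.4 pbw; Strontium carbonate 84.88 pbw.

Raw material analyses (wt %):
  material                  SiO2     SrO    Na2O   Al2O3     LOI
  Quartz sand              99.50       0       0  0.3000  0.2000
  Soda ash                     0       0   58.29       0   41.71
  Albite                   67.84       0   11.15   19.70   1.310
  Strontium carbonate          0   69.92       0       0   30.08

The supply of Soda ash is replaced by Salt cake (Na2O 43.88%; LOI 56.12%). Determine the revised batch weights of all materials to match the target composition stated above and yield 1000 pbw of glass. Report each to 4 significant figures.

Revised batch per 1000 pbw glass:
  Quartz sand: 768.7 pbw
  Salt cake: 86.22 pbw
  Albite: 137.4 pbw
  Strontium carbonate: 84.88 pbw
Total batch = 1077 pbw; LOI loss = 77.26 pbw

All arithmetic holds exact precision at all times — in-progress results are displayed rounded to 4 significant digits — every reported number carries a single rounding. Derived quantities (the totals, four oxide percentages, net glass mass, ignition loss, yield) are carried starting from the weights for 1000 pbw of glass at full float precision as they appear in question or answer.
Target masses of each oxide per 1000 pbw glass:
  SiO2: 85.81% × 1000 = 858.1 pbw
  SrO: 5.935% × 1000 = 59.35 pbw
  Na2O: 5.315% × 1000 = 53.15 pbw
  Al2O3: 2.937% × 1000 = 29.37 pbw
Balance tally, oxide-wise, applying the batch weights above, against the basis in use (sum by sum, the targets are met modulo rounding of the values):
  SiO2: 768.7·0.9950 + 137.4·0.6784 = 858.1 pbw (target 858.1 pbw)
  SrO: 84.88·0.6992 = 59.35 pbw (target 59.35 pbw)
  Na2O: 86.22·0.4388 + 137.4·0.1115 = 53.15 pbw (target 53.15 pbw)
  Al2O3: 768.7·0.003000 + 137.4·0.1970 = 29.37 pbw (target 29.37 pbw)
Glass-mass bookkeeping: total charge less LOI = 999.9 pbw (targets for the oxides total 1000 pbw; versus the stated basis of 1000 pbw — differing by rounding only).
Batch total: Σ batch = 1077 pbw; LOI removed, Σ of batch·LOI: 77.26 pbw; yield, glass over the total, = 92.83%.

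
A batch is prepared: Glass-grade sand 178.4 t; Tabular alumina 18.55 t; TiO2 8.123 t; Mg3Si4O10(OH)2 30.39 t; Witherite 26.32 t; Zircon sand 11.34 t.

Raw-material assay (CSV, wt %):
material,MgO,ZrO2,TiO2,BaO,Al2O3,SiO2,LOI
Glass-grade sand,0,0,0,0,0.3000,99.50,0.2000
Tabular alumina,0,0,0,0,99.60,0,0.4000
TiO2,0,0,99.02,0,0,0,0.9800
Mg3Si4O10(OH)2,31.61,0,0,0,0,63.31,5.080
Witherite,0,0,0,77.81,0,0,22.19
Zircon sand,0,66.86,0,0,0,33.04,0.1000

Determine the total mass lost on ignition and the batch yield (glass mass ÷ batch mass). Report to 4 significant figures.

LOI loss = 7.906 t; glass = 265.2 t; yield = 97.11%

Exact precision is held at all times; values along the way are displayed rounded off to 4 significant digits in the printout — every reported figure is rounded once only. All derived quantities are rebuilt from the batch weights per 265.2 t of glass in full precision (the six compositions, glass mass, ignition loss, the totals, the yield) exactly as printed in problem or answer.
LOI of each material in turn:
  Glass-grade sand: 178.4 × 0.002000 = 0.3568 t
  Tabular alumina: 18.55 × 0.004000 = 0.07420 t
  TiO2: 8.123 × 0.009800 = 0.07961 t
  Mg3Si4O10(OH)2: 30.39 × 0.05080 = 1.544 t
  Witherite: 26.32 × 0.2219 = 5.840 t
  Zircon sand: 11.34 × 0.001000 = 0.01134 t
Total LOI = 7.906 t
Glass = batch − LOI = 273.1 − 7.906 = 265.2 t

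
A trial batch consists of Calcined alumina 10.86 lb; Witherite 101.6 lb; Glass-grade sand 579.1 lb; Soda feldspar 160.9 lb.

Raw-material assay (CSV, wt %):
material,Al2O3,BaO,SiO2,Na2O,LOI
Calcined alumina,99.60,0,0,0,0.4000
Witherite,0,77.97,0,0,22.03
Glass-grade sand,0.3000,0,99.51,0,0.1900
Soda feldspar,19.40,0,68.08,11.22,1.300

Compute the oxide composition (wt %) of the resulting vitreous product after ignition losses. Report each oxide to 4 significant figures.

Intermediates are shown rounded to 4 significant figures in the printout — the whole derivation maintains exact precision through the solve. Exactly one rounding goes into every reported result. All derived quantities, including four oxide percentages, LOI, the yield, totals, net glass mass, are recomputed from the weighed amounts on 826.8 lb of glass in full float precision exactly as printed in the problem or the answer.
Per-oxide mass from batch:
  Al2O3: 10.86·0.9960 + 579.1·0.003000 + 160.9·0.1940 = 43.77 lb
  BaO: 101.6·0.7797 = 79.22 lb
  SiO2: 579.1·0.9951 + 160.9·0.6808 = 685.8 lb
  Na2O: 160.9·0.1122 = 18.05 lb
LOI: 10.86·0.004000 + 101.6·0.2203 + 579.1·0.001900 + 160.9·0.01300 = 25.62 lb
batch − LOI leaves glass = 852.5 − 25.62 = 826.8 lb (consistent with Σ oxide mass)
wt % = oxide mass / glass mass × 100

Glass mass = 826.8 lb (batch 852.5 − LOI 25.62).
Composition: Al2O3 5.293%, BaO 9.581%, SiO2 82.94%, Na2O 2.183%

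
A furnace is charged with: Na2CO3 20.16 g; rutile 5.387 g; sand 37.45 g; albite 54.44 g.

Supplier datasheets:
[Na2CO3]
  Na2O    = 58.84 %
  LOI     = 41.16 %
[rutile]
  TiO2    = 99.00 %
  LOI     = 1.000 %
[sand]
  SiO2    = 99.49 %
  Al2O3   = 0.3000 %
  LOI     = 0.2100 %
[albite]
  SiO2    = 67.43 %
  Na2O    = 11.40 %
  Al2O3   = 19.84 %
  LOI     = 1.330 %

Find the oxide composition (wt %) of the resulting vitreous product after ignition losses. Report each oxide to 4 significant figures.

Intermediates appear with 4-significant-figure rounding on the page — the working math keeps full float precision in every operation. Every reported figure receives exactly one rounding; the derived quantities (ignition loss, the four compositions, totals, glass mass, the yield) are carried in full precision using the weight values per 108.3 g of glass as given in question or answer.
Per-oxide mass from batch:
  SiO2: 37.45·0.9949 + 54.44·0.6743 = 73.97 g
  Na2O: 20.16·0.5884 + 54.44·0.1140 = 18.07 g
  Al2O3: 37.45·0.003000 + 54.44·0.1984 = 10.91 g
  TiO2: 5.387·0.9900 = 5.333 g
LOI: 20.16·0.4116 + 5.387·0.01000 + 37.45·0.002100 + 54.44·0.01330 = 9.154 g
Net of LOI, the glass mass = 117.4 − 9.154 = 108.3 g (= Σ oxide masses)
oxide / glass × 100 gives the wt %

Glass mass = 108.3 g (batch 117.4 − LOI 9.154).
Composition: SiO2 68.31%, Na2O 16.69%, Al2O3 10.08%, TiO2 4.925%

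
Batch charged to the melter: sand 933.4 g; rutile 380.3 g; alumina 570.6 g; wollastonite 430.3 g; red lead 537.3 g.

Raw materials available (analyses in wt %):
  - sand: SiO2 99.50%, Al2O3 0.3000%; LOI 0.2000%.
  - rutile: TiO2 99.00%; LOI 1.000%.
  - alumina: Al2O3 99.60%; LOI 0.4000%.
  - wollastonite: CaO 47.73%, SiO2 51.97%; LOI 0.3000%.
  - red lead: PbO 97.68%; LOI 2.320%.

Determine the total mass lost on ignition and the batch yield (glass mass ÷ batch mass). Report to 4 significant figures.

Values along the way are displayed rounded to 4 significant digits within the worked lines — all arithmetic runs at full float precision from first step to last; each reported result carries a single rounding — the derived quantities, which include yield, totals, net glass mass, the five compositions, ignition loss, are re-derived at full float precision, as they appear in the problem or answer text, starting from the weights for 2830 g of glass.
Per-material ignition loss:
  sand: 933.4 × 0.002000 = 1.867 g
  rutile: 380.3 × 0.01000 = 3.803 g
  alumina: 570.6 × 0.004000 = 2.282 g
  wollastonite: 430.3 × 0.003000 = 1.291 g
  red lead: 537.3 × 0.02320 = 12.47 g
Total LOI = 21.71 g
Glass = batch − LOI = 2852 − 21.71 = 2830 g

LOI loss = 21.71 g; glass = 2830 g; yield = 99.24%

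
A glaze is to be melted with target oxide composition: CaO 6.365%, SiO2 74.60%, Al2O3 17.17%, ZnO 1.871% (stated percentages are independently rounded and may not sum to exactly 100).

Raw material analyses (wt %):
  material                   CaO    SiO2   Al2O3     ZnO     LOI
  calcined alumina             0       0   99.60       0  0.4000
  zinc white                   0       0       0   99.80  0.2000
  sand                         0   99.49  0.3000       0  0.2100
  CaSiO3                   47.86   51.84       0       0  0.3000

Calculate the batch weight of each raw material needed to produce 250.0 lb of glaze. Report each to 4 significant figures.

Batch per 250.0 lb glaze:
  calcined alumina: 42.58 lb
  zinc white: 4.687 lb
  sand: 170.1 lb
  CaSiO3: 33.25 lb
Total batch = 250.6 lb; LOI loss = 0.6367 lb; yield = 99.75%

The whole derivation maintains full float precision in all steps — working values are shown, rounded to 4 significant figures, in the working — every reported value is rounded exactly once; derived quantities (four oxide percentages, yield, the totals, net glass mass, ignition loss) are computed using the weight values per 250.0 lb of glass in full float precision as quoted within the problem or the answer.
Per-oxide target masses for 250.0 lb glaze:
  CaO: 6.365% × 250.0 = 15.91 lb
  SiO2: 74.60% × 250.0 = 186.5 lb
  Al2O3: 17.17% × 250.0 = 42.92 lb
  ZnO: 1.871% × 250.0 = 4.678 lb
Oxide-by-oxide audit on the weights just shown, versus the basis set out (sums match the target masses modulo rounding of the values):
  CaO: 33.25·0.4786 = 15.91 lb (target 15.91 lb)
  SiO2: 170.1·0.9949 + 33.25·0.5184 = 186.5 lb (target 186.5 lb)
  Al2O3: 42.58·0.9960 + 170.1·0.003000 = 42.92 lb (target 42.92 lb)
  ZnO: 4.687·0.9980 = 4.678 lb (target 4.678 lb)
The glass-mass cross-check: total batch − LOI = 250.0 lb (oxide target masses add up to 250.0 lb; stated basis 250.0 lb — differing by rounding only).
Batch total: Σ batch = 250.6 lb; loss to ignition Σ batch·LOI = 0.6367 lb; yield = glass ÷ total batch = 99.75%.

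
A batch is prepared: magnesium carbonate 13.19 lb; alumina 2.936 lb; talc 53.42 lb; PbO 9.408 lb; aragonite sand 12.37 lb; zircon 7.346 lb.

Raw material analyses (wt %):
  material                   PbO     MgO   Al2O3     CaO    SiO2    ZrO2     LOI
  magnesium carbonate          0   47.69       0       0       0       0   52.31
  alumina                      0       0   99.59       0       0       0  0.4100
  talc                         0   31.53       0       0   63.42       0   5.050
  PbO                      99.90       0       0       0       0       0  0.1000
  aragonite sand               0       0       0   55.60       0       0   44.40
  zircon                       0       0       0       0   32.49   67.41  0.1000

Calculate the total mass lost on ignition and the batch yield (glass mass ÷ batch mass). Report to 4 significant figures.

LOI loss = 15.12 lb; glass = 83.55 lb; yield = 84.68%

Mid-chain values are displayed, rounded to 4 significant figures, at each printed step; the working math carries full precision throughout; each reported result receives exactly one rounding — the derived quantities, including ignition loss, the yield, six oxide percentages, net glass mass, the totals, are recomputed from the batch weights per 83.55 lb of glass in full float precision precisely as stated by question or answer.
Per-material ignition loss:
  magnesium carbonate: 13.19 × 0.5231 = 6.900 lb
  alumina: 2.936 × 0.004100 = 0.01204 lb
  talc: 53.42 × 0.05050 = 2.698 lb
  PbO: 9.408 × 0.001000 = 0.009408 lb
  aragonite sand: 12.37 × 0.4440 = 5.492 lb
  zircon: 7.346 × 0.001000 = 0.007346 lb
Total LOI = 15.12 lb
Glass = batch − LOI = 98.67 − 15.12 = 83.55 lb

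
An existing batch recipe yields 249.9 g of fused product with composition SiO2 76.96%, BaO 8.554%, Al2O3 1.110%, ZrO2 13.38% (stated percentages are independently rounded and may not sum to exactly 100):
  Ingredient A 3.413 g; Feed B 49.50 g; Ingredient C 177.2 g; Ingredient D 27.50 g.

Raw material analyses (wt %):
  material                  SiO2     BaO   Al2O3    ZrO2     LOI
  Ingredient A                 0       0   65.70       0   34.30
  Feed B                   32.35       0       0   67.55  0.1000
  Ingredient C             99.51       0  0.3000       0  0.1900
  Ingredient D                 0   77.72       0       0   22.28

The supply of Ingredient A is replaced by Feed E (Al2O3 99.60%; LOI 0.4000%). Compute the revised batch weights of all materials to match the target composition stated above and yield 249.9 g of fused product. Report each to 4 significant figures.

In-progress results are printed with 4-significant-figure rounding between the steps — full precision is carried in all steps; every reported number sees exactly one rounding — all derived quantities, which include the totals, net glass mass, ignition loss, four oxide percentages, yield, are carried at full float precision, as given in question or answer, from the weighed amounts per 249.9 g of glass.
Oxide mass targets, per 249.9 g fused product:
  SiO2: 76.96% × 249.9 = 192.3 g
  BaO: 8.554% × 249.9 = 21.38 g
  Al2O3: 1.110% × 249.9 = 2.774 g
  ZrO2: 13.38% × 249.9 = 33.44 g
Oxide-by-oxide audit from the weights as reported, per the basis as stated (sums match the target masses exact up to rounding of places):
  SiO2: 49.50·0.3235 + 177.2·0.9951 = 192.3 g (target 192.3 g)
  BaO: 27.50·0.7772 = 21.37 g (target 21.38 g)
  Al2O3: 2.251·0.9960 + 177.2·0.003000 = 2.774 g (target 2.774 g)
  ZrO2: 49.50·0.6755 = 33.44 g (target 33.44 g)
Glass-mass sanity pass: whole batch net of LOI = 249.9 g (per-oxide target masses sum to 249.9 g; with the basis standing at 249.9 g — any gap is answer rounding).
Batch total: Σ batch = 256.5 g; LOI loss = Σ batch·LOI = 6.522 g; yield: glass divided by total = 97.46%.

Revised batch per 249.9 g fused product:
  Feed E: 2.251 g
  Feed B: 49.50 g
  Ingredient C: 177.2 g
  Ingredient D: 27.50 g
Total batch = 256.5 g; LOI loss = 6.522 g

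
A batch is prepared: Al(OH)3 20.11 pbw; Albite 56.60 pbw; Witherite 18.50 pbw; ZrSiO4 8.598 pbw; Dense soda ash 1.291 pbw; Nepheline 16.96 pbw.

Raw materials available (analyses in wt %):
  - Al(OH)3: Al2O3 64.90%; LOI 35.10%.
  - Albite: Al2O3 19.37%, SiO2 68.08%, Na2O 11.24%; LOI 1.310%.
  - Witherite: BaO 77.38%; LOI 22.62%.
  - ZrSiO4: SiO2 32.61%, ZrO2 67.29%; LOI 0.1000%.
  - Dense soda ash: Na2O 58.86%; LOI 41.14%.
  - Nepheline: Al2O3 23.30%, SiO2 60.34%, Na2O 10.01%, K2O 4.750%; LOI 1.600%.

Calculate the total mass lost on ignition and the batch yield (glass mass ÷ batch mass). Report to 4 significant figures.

LOI loss = 12.80 pbw; glass = 109.3 pbw; yield = 89.52%

Working values are printed rounded off to 4 significant figures within the worked lines; all arithmetic holds full float precision in every operation — each reported value carries a single rounding; the derived quantities are recomputed starting from the weights per 109.3 pbw of glass in full precision (totals, ignition loss, net glass mass, yield, the six compositions) as written in the question or the answer.
Material-by-material LOI:
  Al(OH)3: 20.11 × 0.3510 = 7.059 pbw
  Albite: 56.60 × 0.01310 = 0.7415 pbw
  Witherite: 18.50 × 0.2262 = 4.185 pbw
  ZrSiO4: 8.598 × 0.001000 = 0.008598 pbw
  Dense soda ash: 1.291 × 0.4114 = 0.5311 pbw
  Nepheline: 16.96 × 0.01600 = 0.2714 pbw
Total LOI = 12.80 pbw
Glass = batch − LOI = 122.1 − 12.80 = 109.3 pbw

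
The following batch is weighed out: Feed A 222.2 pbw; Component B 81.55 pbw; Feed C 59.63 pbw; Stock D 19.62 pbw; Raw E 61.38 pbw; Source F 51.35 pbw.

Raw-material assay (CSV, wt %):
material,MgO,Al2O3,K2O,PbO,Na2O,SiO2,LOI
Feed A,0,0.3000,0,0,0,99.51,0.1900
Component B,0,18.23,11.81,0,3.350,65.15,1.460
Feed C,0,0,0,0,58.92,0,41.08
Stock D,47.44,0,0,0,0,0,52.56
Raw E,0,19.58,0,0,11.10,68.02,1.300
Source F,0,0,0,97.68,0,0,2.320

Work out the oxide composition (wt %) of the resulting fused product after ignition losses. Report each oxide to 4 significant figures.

Glass mass = 457.3 pbw (batch 495.7 − LOI 38.41).
Composition: MgO 2.035%, Al2O3 6.025%, K2O 2.106%, PbO 10.97%, Na2O 9.770%, SiO2 69.10%

Each numeric step carries full float precision end to end — intermediates are displayed (rounded to four significant figures) when written out. Every reported result receives exactly one rounding; derived quantities, which include totals, the six compositions, the yield, glass mass, ignition loss, are computed at full float precision, as they appear in question or answer, from the batch weights at 457.3 pbw of glass.
Oxide masses out of the charge:
  MgO: 19.62·0.4744 = 9.308 pbw
  Al2O3: 222.2·0.003000 + 81.55·0.1823 + 61.38·0.1958 = 27.55 pbw
  K2O: 81.55·0.1181 = 9.631 pbw
  PbO: 51.35·0.9768 = 50.16 pbw
  Na2O: 81.55·0.03350 + 59.63·0.5892 + 61.38·0.1110 = 44.68 pbw
  SiO2: 222.2·0.9951 + 81.55·0.6515 + 61.38·0.6802 = 316.0 pbw
LOI: 222.2·0.001900 + 81.55·0.01460 + 59.63·0.4108 + 19.62·0.5256 + 61.38·0.01300 + 51.35·0.02320 = 38.41 pbw
Net of LOI, the glass mass = 495.7 − 38.41 = 457.3 pbw (the oxide masses sum to this)
percent share: oxide ÷ glass, ×100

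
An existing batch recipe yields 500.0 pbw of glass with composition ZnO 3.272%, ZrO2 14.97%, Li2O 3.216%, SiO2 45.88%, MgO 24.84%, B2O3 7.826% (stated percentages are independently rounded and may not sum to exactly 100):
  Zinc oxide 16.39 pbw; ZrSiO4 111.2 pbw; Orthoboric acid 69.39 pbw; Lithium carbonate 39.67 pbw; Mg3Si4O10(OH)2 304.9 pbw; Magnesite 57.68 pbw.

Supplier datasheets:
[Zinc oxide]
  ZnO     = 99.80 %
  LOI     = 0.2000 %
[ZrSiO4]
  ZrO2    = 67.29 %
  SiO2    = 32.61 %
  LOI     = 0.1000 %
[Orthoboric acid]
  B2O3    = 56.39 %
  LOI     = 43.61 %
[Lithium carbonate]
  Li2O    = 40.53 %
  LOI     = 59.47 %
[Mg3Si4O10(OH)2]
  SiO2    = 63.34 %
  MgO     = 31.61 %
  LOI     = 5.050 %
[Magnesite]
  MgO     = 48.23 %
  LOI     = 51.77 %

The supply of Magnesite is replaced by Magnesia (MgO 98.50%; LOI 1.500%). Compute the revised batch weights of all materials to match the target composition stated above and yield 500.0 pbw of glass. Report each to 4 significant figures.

Every computation carries full float precision from first step to last; values along the way are shown rounded to 4 significant digits in the printout; each reported result is rounded only once; the derived quantities (the yield, totals, glass mass, LOI, six oxide percentages) are carried from the batch weights per 500.0 pbw of glass at exact precision as written in the problem or the answer.
The oxide mass targets at 500.0 pbw glass:
  ZnO: 3.272% × 500.0 = 16.36 pbw
  ZrO2: 14.97% × 500.0 = 74.85 pbw
  Li2O: 3.216% × 500.0 = 16.08 pbw
  SiO2: 45.88% × 500.0 = 229.4 pbw
  MgO: 24.84% × 500.0 = 124.2 pbw
  B2O3: 7.826% × 500.0 = 39.13 pbw
Checking each oxide sum given the weights on record, for the quoted basis mass (target by target, the sums agree given rounding of the digits):
  ZnO: 16.39·0.9980 = 16.36 pbw (target 16.36 pbw)
  ZrO2: 111.2·0.6729 = 74.83 pbw (target 74.85 pbw)
  Li2O: 39.67·0.4053 = 16.08 pbw (target 16.08 pbw)
  SiO2: 111.2·0.3261 + 304.9·0.6334 = 229.4 pbw (target 229.4 pbw)
  MgO: 304.9·0.3161 + 28.24·0.9850 = 124.2 pbw (target 124.2 pbw)
  B2O3: 69.39·0.5639 = 39.13 pbw (target 39.13 pbw)
Consistency of the glass mass: Σ batch − LOI loss = 500.0 pbw (oxide target masses add up to 500.0 pbw; with the basis standing at 500.0 pbw — a pure rounding effect).
Summing the batch: Σ batch = 569.8 pbw; ignition loss, Σ(batch × LOI) = 69.82 pbw; yield, glass over the total, = 87.75%.

Revised batch per 500.0 pbw glass:
  Zinc oxide: 16.39 pbw
  ZrSiO4: 111.2 pbw
  Orthoboric acid: 69.39 pbw
  Lithium carbonate: 39.67 pbw
  Mg3Si4O10(OH)2: 304.9 pbw
  Magnesia: 28.24 pbw
Total batch = 569.8 pbw; LOI loss = 69.82 pbw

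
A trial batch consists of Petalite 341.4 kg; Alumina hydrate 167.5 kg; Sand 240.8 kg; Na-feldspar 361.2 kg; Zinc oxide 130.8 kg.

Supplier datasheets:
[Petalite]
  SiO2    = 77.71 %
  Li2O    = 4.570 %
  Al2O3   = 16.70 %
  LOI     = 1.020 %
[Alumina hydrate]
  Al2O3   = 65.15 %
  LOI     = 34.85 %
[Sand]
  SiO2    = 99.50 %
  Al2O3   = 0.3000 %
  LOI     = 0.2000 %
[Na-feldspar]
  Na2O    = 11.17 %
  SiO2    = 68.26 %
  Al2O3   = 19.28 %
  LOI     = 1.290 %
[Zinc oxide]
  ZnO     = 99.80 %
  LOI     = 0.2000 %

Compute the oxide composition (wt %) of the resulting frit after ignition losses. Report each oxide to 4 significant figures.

All arithmetic keeps full float precision end to end; the intermediate values are rounded off to 4 significant digits as shown — exactly one rounding is applied to every reported figure. The derived quantities (five oxide percentages, the totals, LOI, net glass mass, yield) are re-derived from the weighed amounts per 1174 kg of glass at exact precision, as quoted within the problem or answer text.
Oxide masses out of the charge:
  Na2O: 361.2·0.1117 = 40.35 kg
  SiO2: 341.4·0.7771 + 240.8·0.9950 + 361.2·0.6826 = 751.5 kg
  ZnO: 130.8·0.9980 = 130.5 kg
  Li2O: 341.4·0.04570 = 15.60 kg
  Al2O3: 341.4·0.1670 + 167.5·0.6515 + 240.8·0.003000 + 361.2·0.1928 = 236.5 kg
LOI: 341.4·0.01020 + 167.5·0.3485 + 240.8·0.002000 + 361.2·0.01290 + 130.8·0.002000 = 67.26 kg
The glass mass, total less LOI, = 1242 − 67.26 = 1174 kg (= the summed oxide contributions)
percent by weight: oxide/glass ×100

Glass mass = 1174 kg (batch 1242 − LOI 67.26).
Composition: Na2O 3.435%, SiO2 63.98%, ZnO 11.11%, Li2O 1.328%, Al2O3 20.14%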